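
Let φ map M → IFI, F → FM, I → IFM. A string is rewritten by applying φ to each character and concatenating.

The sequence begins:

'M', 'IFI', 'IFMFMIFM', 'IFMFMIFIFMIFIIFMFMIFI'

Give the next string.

Rewriting the 21 symbols of IFMFMIFIFMIFIIFMFMIFI one by one yields IFM FM IFI FM IFI IFM FM IFM FM IFI IFM FM IFM IFM FM IFI FM IFI IFM FM IFM; concatenated:

IFMFMIFIFMIFIIFMFMIFMFMIFIIFMFMIFMIFMFMIFIFMIFIIFMFMIFM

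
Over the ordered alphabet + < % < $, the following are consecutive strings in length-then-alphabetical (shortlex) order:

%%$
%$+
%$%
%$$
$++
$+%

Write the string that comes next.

$+$

The successor of $+% increments the rightmost position that isn't already $ and resets every position after it to +.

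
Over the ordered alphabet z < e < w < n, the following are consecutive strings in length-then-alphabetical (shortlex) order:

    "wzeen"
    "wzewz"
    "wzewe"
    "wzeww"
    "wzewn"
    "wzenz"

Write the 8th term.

Stepping forward 2 times from wzenz: wzenz → wzene, then the target.

wzenw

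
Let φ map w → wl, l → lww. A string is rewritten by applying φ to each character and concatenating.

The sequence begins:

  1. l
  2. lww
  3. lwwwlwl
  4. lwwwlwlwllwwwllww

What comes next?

Applying the rule to each of the 17 symbols of lwwwlwlwllwwwllww gives the pieces lww wl wl wl lww wl lww wl lww lww wl wl wl lww lww wl wl, which concatenate to the answer.

lwwwlwlwllwwwllwwwllwwlwwwlwlwllwwlwwwlwl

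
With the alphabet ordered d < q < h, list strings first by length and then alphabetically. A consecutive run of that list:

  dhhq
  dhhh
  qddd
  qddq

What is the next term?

qddh

Treat qddq as a base-3 numeral over the given alphabet and add one, carrying through any trailing h's.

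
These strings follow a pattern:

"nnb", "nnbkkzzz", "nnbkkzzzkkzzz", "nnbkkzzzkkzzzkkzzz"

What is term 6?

nnbkkzzzkkzzzkkzzzkkzzzkkzzz

The strings grow by a fixed suffix kkzzz each time.
From nnbkkzzzkkzzzkkzzz, 2 further steps: nnbkkzzzkkzzzkkzzz → nnbkkzzzkkzzzkkzzzkkzzz → (answer).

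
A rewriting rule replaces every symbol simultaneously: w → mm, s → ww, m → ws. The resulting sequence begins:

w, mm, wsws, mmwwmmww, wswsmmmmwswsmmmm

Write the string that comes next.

mmwwmmwwwswswswsmmwwmmwwwswswsws

φ(wswsmmmmwswsmmmm) expands symbol-by-symbol to mm ww mm ww ws ws ws ws mm ww mm ww ws ws ws ws; joining the 16 pieces gives the next term.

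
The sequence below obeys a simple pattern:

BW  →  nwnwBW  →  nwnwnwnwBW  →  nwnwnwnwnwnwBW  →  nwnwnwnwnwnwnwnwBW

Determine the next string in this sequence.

Each term is the previous one with nwnw prepended.
So the next term is nwnw·nwnwnwnwnwnwnwnwBW.

nwnwnwnwnwnwnwnwnwnwBW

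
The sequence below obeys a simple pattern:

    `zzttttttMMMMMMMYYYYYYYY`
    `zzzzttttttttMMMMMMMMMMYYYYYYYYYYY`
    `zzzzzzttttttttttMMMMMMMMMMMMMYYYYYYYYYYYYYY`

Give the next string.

Term n consists of 2n-2 z's, followed by 2n+2 t's, followed by 3n+1 M's, followed by 3n+2 Y's, where the shown terms are n = 2, 3, 4.
At n = 5 the blocks have lengths 8, 12, 16, 17.

zzzzzzzzttttttttttttMMMMMMMMMMMMMMMMYYYYYYYYYYYYYYYYY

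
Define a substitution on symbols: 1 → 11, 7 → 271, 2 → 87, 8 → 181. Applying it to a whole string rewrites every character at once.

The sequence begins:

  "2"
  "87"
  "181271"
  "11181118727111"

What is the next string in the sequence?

Rewriting the 14 symbols of 11181118727111 one by one yields 11 11 11 181 11 11 11 181 271 87 271 11 11 11; concatenated:

11111118111111118127187271111111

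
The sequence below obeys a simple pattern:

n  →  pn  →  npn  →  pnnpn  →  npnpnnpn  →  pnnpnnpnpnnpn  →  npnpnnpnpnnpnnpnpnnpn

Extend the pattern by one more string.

pnnpnnpnpnnpnnpnpnnpnpnnpnnpnpnnpn

Each term (from the third on) is the two preceding terms concatenated in order: term 3 = n·pn = npn.
So term 8 is pnnpnnpnpnnpn·npnpnnpnpnnpnnpnpnnpn.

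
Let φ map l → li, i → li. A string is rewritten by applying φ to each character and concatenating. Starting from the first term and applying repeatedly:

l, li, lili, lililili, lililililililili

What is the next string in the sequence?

lililililililililililililililili

Replace each of the 16 characters of lililililililili in place — li li li li li li li li li li li li li li li li — and concatenate.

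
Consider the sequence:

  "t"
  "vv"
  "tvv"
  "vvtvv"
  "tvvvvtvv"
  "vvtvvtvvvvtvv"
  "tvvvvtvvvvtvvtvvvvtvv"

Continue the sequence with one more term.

From term 3 onward, concatenate the second-to-last term with the last: t·vv = tvv, vv·tvv = vvtvv, …
Continuing: vvtvvtvvvvtvv · tvvvvtvvvvtvvtvvvvtvv gives term 8.

vvtvvtvvvvtvvtvvvvtvvvvtvvtvvvvtvv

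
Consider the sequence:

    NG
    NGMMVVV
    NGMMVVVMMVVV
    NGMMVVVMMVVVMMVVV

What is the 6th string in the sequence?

Every step adds MMVVV to the end: s(k+1) = s(k)·MMVVV.
From NGMMVVVMMVVVMMVVV, 2 further steps: NGMMVVVMMVVVMMVVV → NGMMVVVMMVVVMMVVVMMVVV → (answer).

NGMMVVVMMVVVMMVVVMMVVVMMVVV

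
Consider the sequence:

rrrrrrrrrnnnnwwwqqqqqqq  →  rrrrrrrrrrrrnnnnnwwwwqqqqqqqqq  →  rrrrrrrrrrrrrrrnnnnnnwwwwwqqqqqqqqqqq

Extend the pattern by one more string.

rrrrrrrrrrrrrrrrrrnnnnnnnwwwwwwqqqqqqqqqqqqq

Each string has the form r^{3n} n^{n+1} w^{n} q^{2n+1}, where the shown terms are n = 3, 4, 5.
For the next term, n = 6, so the run lengths are 18, 7, 6, 13.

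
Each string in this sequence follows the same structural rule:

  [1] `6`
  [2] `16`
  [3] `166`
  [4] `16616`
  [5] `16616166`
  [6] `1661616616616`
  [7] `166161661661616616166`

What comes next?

From term 3 onward, concatenate the last term with the second-to-last: 16·6 = 166, 166·16 = 16616, …
The next term joins 166161661661616616166 and 1661616616616.

1661616616616166161661661616616616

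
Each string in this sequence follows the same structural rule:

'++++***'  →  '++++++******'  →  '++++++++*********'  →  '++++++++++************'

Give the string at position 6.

++++++++++++++******************

Reading off run lengths: + runs 4, 6, 8, 10; * runs 3, 6, 9, 12 — each is linear in n (n = 1, 2, …).
Setting n = 6 gives 14, 18 characters in each block.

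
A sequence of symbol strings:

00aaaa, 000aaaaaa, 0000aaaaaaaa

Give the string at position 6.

0000000aaaaaaaaaaaaaa

The n-th term is n 0's then 2n a's, where the shown terms are n = 2, 3, 4.
For term 6, n = 7, so the run lengths are 7, 14.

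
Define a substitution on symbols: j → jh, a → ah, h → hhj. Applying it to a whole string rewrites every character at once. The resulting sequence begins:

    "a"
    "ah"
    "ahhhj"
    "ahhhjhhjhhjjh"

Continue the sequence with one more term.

ahhhjhhjhhjjhhhjhhjjhhhjhhjjhjhhhj

Replace each of the 13 characters of ahhhjhhjhhjjh in place — ah hhj hhj hhj jh hhj hhj jh hhj hhj jh jh hhj — and concatenate.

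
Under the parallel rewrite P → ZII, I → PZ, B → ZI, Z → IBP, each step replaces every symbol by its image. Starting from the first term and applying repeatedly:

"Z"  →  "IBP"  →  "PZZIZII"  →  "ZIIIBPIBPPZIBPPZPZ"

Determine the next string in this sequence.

IBPPZPZPZZIZIIPZZIZIIZIIIBPPZZIZIIZIIIBPZIIIBP

Replace each of the 18 characters of ZIIIBPIBPPZIBPPZPZ in place — IBP PZ PZ PZ ZI ZII PZ ZI ZII ZII IBP PZ ZI ZII ZII IBP ZII IBP — and concatenate.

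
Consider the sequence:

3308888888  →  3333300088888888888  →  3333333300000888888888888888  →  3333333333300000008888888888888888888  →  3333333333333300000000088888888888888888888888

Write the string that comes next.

3333333333333333300000000000888888888888888888888888888

The n-th term is 3n-1 3's then 2n-1 0's then 4n+3 8's (n = 1, 2, …).
Setting n = 6 gives 17, 11, 27 characters in each block.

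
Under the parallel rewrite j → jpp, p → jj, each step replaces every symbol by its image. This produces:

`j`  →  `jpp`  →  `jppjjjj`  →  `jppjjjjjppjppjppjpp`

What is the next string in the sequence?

jppjjjjjppjppjppjppjppjjjjjppjjjjjppjjjjjppjjjj

Replace each of the 19 characters of jppjjjjjppjppjppjpp in place — jpp jj jj jpp jpp jpp jpp jpp jj jj jpp jj jj jpp jj jj jpp jj jj — and concatenate.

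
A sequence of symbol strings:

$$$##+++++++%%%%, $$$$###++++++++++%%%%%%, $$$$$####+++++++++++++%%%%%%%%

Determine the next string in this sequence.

The n-th term is n $'s then n-1 #'s then 3n-2 +'s then 2n-2 %'s, where the shown terms are n = 3, 4, 5.
For the next term, n = 6, so the run lengths are 6, 5, 16, 10.

$$$$$$#####++++++++++++++++%%%%%%%%%%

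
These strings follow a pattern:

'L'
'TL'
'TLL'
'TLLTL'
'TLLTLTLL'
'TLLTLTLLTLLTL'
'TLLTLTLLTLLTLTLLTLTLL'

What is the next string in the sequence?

TLLTLTLLTLLTLTLLTLTLLTLLTLTLLTLLTL

From term 3 onward, concatenate the last term with the second-to-last: TL·L = TLL, TLL·TL = TLLTL, …
So term 8 is TLLTLTLLTLLTLTLLTLTLL·TLLTLTLLTLLTL.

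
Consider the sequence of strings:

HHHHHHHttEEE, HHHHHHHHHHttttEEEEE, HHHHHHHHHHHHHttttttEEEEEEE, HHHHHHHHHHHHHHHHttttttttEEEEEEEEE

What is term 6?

Term n consists of 3n+1 H's, followed by 2n-2 t's, followed by 2n-1 E's, where the shown terms are n = 2, 3, 4, 5.
Setting n = 7 gives 22, 12, 13 characters in each block.

HHHHHHHHHHHHHHHHHHHHHHttttttttttttEEEEEEEEEEEEE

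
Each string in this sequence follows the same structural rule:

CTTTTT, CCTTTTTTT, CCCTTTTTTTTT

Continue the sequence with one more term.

CCCCTTTTTTTTTTT

The n-th term is n-1 C's then 2n+1 T's, where the shown terms are n = 2, 3, 4.
For the next term, n = 5, so the run lengths are 4, 11.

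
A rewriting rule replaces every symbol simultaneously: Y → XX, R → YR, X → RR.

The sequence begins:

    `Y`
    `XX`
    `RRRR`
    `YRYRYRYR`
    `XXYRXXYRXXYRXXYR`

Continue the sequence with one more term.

RRRRXXYRRRRRXXYRRRRRXXYRRRRRXXYR

Replace each of the 16 characters of XXYRXXYRXXYRXXYR in place — RR RR XX YR RR RR XX YR RR RR XX YR RR RR XX YR — and concatenate.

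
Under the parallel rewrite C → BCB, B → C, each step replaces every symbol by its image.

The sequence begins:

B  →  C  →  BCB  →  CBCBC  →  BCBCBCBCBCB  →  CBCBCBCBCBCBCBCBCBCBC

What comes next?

Replace each of the 21 characters of CBCBCBCBCBCBCBCBCBCBC in place — BCB C BCB C BCB C BCB C BCB C BCB C BCB C BCB C BCB C BCB C BCB — and concatenate.

BCBCBCBCBCBCBCBCBCBCBCBCBCBCBCBCBCBCBCBCBCB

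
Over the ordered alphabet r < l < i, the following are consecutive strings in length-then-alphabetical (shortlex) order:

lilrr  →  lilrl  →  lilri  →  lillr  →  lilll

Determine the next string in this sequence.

lilli

The successor of lilll increments the rightmost position that isn't already i and resets every position after it to r.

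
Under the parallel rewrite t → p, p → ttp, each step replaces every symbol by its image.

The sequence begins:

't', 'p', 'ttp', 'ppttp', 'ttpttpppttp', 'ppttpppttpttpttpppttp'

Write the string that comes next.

φ(ppttpppttpttpttpppttp) expands symbol-by-symbol to ttp ttp p p ttp ttp ttp p p ttp p p ttp p p ttp ttp ttp p p ttp; joining the 21 pieces gives the next term.

ttpttpppttpttpttpppttpppttpppttpttpttpppttp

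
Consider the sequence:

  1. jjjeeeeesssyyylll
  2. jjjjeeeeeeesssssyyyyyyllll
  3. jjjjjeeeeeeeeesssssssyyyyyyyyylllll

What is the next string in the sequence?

jjjjjjeeeeeeeeeeesssssssssyyyyyyyyyyyyllllll

The n-th term is n+2 j's then 2n+3 e's then 2n+1 s's then 3n y's then n+2 l's (n = 1, 2, …).
At n = 4 the blocks have lengths 6, 11, 9, 12, 6.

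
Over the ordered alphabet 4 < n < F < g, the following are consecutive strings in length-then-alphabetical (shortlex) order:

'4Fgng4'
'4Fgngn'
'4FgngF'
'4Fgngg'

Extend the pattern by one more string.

4FgF44

Find the rightmost character of 4Fgngg below g, bump it to the next letter, and reset everything to its right to 4.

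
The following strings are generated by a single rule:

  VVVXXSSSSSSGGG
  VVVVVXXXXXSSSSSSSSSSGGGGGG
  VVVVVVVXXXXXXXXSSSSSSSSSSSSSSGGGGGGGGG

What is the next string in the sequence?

The n-th term is 2n+1 V's then 3n-1 X's then 4n+2 S's then 3n G's (n = 1, 2, …).
At n = 4 the blocks have lengths 9, 11, 18, 12.

VVVVVVVVVXXXXXXXXXXXSSSSSSSSSSSSSSSSSSGGGGGGGGGGGG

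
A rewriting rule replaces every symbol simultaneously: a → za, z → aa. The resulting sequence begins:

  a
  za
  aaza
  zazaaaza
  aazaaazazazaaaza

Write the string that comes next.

zazaaazazazaaazaaazaaazazazaaaza

Applying the rule to each of the 16 symbols of aazaaazazazaaaza gives the pieces za za aa za za za aa za aa za aa za za za aa za, which concatenate to the answer.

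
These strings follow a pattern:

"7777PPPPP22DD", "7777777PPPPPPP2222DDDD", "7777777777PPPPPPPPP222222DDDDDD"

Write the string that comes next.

Reading off run lengths: 7 runs 4, 7, 10; P runs 5, 7, 9; 2 runs 2, 4, 6; D runs 2, 4, 6 — each is linear in n, where the shown terms are n = 2, 3, 4.
Setting n = 5 gives 13, 11, 8, 8 characters in each block.

7777777777777PPPPPPPPPPP22222222DDDDDDDD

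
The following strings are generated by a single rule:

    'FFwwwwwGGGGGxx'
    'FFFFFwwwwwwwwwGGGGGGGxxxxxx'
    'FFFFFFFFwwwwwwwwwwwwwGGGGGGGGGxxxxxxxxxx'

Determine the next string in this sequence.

FFFFFFFFFFFwwwwwwwwwwwwwwwwwGGGGGGGGGGGxxxxxxxxxxxxxx

Each string has the form F^{3n-1} w^{4n+1} G^{2n+3} x^{4n-2} (n = 1, 2, …).
Setting n = 4 gives 11, 17, 11, 14 characters in each block.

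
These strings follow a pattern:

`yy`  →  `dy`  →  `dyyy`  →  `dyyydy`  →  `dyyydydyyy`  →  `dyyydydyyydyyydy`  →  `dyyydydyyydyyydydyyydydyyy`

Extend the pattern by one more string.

From term 3 onward, concatenate the last term with the second-to-last: dy·yy = dyyy, dyyy·dy = dyyydy, …
Continuing: dyyydydyyydyyydydyyydydyyy · dyyydydyyydyyydy gives term 8.

dyyydydyyydyyydydyyydydyyydyyydydyyydyyydy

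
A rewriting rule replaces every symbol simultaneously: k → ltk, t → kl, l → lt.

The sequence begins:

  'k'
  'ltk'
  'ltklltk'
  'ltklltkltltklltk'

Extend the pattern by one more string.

Replace each of the 16 characters of ltklltkltltklltk in place — lt kl ltk lt lt kl ltk lt kl lt kl ltk lt lt kl ltk — and concatenate.

ltklltkltltklltkltklltklltkltltklltk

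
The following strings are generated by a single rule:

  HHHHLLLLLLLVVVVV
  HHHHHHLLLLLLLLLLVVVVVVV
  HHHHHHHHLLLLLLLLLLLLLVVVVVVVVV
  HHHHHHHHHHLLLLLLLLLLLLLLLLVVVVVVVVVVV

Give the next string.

HHHHHHHHHHHHLLLLLLLLLLLLLLLLLLLVVVVVVVVVVVVV

Reading off run lengths: H runs 4, 6, 8, 10; L runs 7, 10, 13, 16; V runs 5, 7, 9, 11 — each is linear in n, where the shown terms are n = 2, 3, 4, 5.
At n = 6 the blocks have lengths 12, 19, 13.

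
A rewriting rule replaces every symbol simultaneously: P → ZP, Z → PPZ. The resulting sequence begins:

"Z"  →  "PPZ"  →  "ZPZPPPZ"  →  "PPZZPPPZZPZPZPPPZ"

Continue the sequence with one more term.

Rewriting the 17 symbols of PPZZPPPZZPZPZPPPZ one by one yields ZP ZP PPZ PPZ ZP ZP ZP PPZ PPZ ZP PPZ ZP PPZ ZP ZP ZP PPZ; concatenated:

ZPZPPPZPPZZPZPZPPPZPPZZPPPZZPPPZZPZPZPPPZ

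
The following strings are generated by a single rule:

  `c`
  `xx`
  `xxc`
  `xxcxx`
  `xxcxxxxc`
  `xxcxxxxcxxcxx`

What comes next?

xxcxxxxcxxcxxxxcxxxxc

From term 3 onward, concatenate the last term with the second-to-last: xx·c = xxc, xxc·xx = xxcxx, …
Continuing: xxcxxxxcxxcxx · xxcxxxxc gives term 7.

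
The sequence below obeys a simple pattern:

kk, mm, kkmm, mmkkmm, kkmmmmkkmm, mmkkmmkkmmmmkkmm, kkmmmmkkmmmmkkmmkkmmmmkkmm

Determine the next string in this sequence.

From term 3 onward, concatenate the second-to-last term with the last: kk·mm = kkmm, mm·kkmm = mmkkmm, …
Continuing: mmkkmmkkmmmmkkmm · kkmmmmkkmmmmkkmmkkmmmmkkmm gives term 8.

mmkkmmkkmmmmkkmmkkmmmmkkmmmmkkmmkkmmmmkkmm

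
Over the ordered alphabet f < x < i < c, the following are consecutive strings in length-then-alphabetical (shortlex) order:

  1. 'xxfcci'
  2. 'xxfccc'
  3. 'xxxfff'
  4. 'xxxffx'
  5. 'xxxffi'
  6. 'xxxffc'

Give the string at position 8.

Continuing the enumeration 2 steps past xxxffc: xxxffc → xxxfxf → (answer).

xxxfxx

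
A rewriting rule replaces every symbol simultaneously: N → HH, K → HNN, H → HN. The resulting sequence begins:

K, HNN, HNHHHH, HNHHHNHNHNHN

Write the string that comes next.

Apply φ to HNHHHNHNHNHN symbol by symbol: H→HN, N→HH, H→HN, H→HN, H→HN, N→HH, H→HN, N→HH, H→HN, N→HH, H→HN, N→HH; joined: HN HH HN HN HN HH HN HH HN HH HN HH.

HNHHHNHNHNHHHNHHHNHHHNHH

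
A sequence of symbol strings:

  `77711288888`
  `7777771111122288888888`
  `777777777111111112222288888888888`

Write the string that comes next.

The n-th term is 3n 7's then 3n-1 1's then 2n-1 2's then 3n+2 8's (n = 1, 2, …).
For the next term, n = 4, so the run lengths are 12, 11, 7, 14.

77777777777711111111111222222288888888888888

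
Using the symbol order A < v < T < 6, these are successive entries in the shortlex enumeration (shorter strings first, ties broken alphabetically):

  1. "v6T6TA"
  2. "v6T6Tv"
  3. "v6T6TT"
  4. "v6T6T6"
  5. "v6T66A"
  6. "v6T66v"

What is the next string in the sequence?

Find the rightmost character of v6T66v below 6, bump it to the next letter, and reset everything to its right to A.

v6T66T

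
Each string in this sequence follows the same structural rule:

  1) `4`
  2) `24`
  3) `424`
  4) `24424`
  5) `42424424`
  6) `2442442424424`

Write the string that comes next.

424244242442442424424

This is a Fibonacci-style word recurrence s(k) = s(k−2)·s(k−1): e.g. 4·24 = 424.
So term 7 is 42424424·2442442424424.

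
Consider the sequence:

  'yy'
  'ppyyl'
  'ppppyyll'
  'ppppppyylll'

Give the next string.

ppppppppyyllll

Each term wraps the previous one in pp on the left and l on the right.
One more step from ppppppyylll gives the answer.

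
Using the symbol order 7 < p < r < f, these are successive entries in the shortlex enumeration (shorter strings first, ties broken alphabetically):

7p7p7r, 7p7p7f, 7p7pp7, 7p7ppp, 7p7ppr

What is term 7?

7p7pr7

Continuing the enumeration 2 steps past 7p7ppr: 7p7ppr → 7p7ppf → (answer).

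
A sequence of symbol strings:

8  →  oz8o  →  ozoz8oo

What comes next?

Every step adds oz to the front and o to the end of the previous string.
So the next term is oz·ozoz8oo·o.

ozozoz8ooo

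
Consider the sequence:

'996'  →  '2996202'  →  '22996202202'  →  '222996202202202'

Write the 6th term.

Every step adds 2 to the front and 202 to the end of the previous string.
From 222996202202202, 2 further steps: 222996202202202 → 2222996202202202202 → (answer).

22222996202202202202202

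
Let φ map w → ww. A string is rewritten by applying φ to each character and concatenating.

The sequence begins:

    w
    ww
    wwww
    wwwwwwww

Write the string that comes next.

wwwwwwwwwwwwwwww

Rewriting each symbol of wwwwwwww: w→ww, w→ww, w→ww, w→ww, w→ww, w→ww, w→ww, w→ww, which concatenates to ww ww ww ww ww ww ww ww.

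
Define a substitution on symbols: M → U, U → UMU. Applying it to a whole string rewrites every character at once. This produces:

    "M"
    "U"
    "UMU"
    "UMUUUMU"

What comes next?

Expanding UMUUUMU: U→UMU, M→U, U→UMU, U→UMU, U→UMU, M→U, U→UMU. Concatenated: UMU U UMU UMU UMU U UMU.

UMUUUMUUMUUMUUUMU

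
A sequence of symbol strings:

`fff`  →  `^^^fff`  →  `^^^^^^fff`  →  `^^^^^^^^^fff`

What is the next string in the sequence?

^^^^^^^^^^^^fff

Every step adds ^^^ at the front: s(k+1) = ^^^·s(k).
So the next term is ^^^·^^^^^^^^^fff.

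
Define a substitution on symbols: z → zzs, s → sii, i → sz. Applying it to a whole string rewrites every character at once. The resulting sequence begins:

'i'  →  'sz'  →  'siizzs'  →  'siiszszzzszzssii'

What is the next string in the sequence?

siiszszsiizzssiizzszzszzssiizzszzssiisiiszsz

Applying the rule to each of the 16 symbols of siiszszzzszzssii gives the pieces sii sz sz sii zzs sii zzs zzs zzs sii zzs zzs sii sii sz sz, which concatenate to the answer.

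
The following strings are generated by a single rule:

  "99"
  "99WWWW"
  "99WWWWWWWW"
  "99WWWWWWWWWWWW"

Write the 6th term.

99WWWWWWWWWWWWWWWWWWWW

The strings grow by a fixed suffix WWWW each time.
From 99WWWWWWWWWWWW, 2 further steps: 99WWWWWWWWWWWW → 99WWWWWWWWWWWWWWWW → (answer).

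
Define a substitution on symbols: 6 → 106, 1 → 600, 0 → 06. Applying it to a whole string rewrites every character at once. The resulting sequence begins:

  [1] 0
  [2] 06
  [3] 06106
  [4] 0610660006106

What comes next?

Rewriting the 13 symbols of 0610660006106 one by one yields 06 106 600 06 106 106 06 06 06 106 600 06 106; concatenated:

061066000610610606060610660006106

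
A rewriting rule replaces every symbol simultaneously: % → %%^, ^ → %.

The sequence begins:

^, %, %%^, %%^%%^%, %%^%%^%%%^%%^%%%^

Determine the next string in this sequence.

%%^%%^%%%^%%^%%%^%%^%%^%%%^%%^%%%^%%^%%^%

Replace each of the 17 characters of %%^%%^%%%^%%^%%%^ in place — %%^ %%^ % %%^ %%^ % %%^ %%^ %%^ % %%^ %%^ % %%^ %%^ %%^ % — and concatenate.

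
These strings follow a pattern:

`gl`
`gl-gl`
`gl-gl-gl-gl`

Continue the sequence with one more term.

Each string is two copies of the previous one joined by '-'.
Doubling gl-gl-gl-gl with '-' between the halves:

gl-gl-gl-gl-gl-gl-gl-gl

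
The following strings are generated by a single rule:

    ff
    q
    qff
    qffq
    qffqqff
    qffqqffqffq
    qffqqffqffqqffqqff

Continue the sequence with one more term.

Each term (from the third on) is the previous term followed by the one before it: term 3 = q·ff = qff.
Continuing: qffqqffqffqqffqqff · qffqqffqffq gives term 8.

qffqqffqffqqffqqffqffqqffqffq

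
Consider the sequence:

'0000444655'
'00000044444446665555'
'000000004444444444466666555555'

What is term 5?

00000000000044444444444444444446666666665555555555

Each string has the form 0^{2n+2} 4^{4n-1} 6^{2n-1} 5^{2n} (n = 1, 2, …).
Setting n = 5 gives 12, 19, 9, 10 characters in each block.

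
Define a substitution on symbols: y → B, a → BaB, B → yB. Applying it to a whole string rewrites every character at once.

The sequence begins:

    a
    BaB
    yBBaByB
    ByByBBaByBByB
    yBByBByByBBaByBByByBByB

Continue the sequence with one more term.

Rewriting the 23 symbols of yBByBByByBBaByBByByBByB one by one yields B yB yB B yB yB B yB B yB yB BaB yB B yB yB B yB B yB yB B yB; concatenated:

ByByBByByBByBByByBBaByBByByBByBByByBByB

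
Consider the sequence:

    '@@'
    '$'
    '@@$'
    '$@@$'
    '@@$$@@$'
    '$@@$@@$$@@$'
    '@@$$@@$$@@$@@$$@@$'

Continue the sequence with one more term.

$@@$@@$$@@$@@$$@@$$@@$@@$$@@$

This is a Fibonacci-style word recurrence s(k) = s(k−2)·s(k−1): e.g. @@·$ = @@$.
So term 8 is $@@$@@$$@@$·@@$$@@$$@@$@@$$@@$.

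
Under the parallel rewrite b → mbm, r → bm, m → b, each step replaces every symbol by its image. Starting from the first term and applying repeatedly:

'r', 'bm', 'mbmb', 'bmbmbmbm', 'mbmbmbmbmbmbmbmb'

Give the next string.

φ(mbmbmbmbmbmbmbmb) expands symbol-by-symbol to b mbm b mbm b mbm b mbm b mbm b mbm b mbm b mbm; joining the 16 pieces gives the next term.

bmbmbmbmbmbmbmbmbmbmbmbmbmbmbmbm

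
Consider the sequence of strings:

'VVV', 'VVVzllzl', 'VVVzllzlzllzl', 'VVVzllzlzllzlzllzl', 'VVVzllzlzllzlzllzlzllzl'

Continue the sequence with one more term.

The strings grow by a fixed suffix zllzl each time.
Applying this once more to VVVzllzlzllzlzllzlzllzl:

VVVzllzlzllzlzllzlzllzlzllzl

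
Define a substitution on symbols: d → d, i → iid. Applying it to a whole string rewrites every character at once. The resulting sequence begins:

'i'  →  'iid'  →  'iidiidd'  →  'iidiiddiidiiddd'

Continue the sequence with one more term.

iidiiddiidiidddiidiiddiidiidddd

Replace each of the 15 characters of iidiiddiidiiddd in place — iid iid d iid iid d d iid iid d iid iid d d d — and concatenate.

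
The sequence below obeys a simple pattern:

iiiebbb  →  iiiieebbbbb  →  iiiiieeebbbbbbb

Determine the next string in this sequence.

iiiiiieeeebbbbbbbbb

The n-th term is n+1 i's then n-1 e's then 2n-1 b's, where the shown terms are n = 2, 3, 4.
Setting n = 5 gives 6, 4, 9 characters in each block.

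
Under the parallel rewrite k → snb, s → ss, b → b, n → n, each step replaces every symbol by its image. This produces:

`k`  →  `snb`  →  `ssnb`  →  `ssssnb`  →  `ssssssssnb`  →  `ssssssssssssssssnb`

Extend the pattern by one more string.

φ(ssssssssssssssssnb) expands symbol-by-symbol to ss ss ss ss ss ss ss ss ss ss ss ss ss ss ss ss n b; joining the 18 pieces gives the next term.

ssssssssssssssssssssssssssssssssnb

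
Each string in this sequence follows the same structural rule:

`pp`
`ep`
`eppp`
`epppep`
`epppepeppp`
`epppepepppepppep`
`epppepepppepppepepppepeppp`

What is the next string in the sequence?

epppepepppepppepepppepepppepppepepppepppep

Each term (from the third on) is the previous term followed by the one before it: term 3 = ep·pp = eppp.
So term 8 is epppepepppepppepepppepeppp·epppepepppepppep.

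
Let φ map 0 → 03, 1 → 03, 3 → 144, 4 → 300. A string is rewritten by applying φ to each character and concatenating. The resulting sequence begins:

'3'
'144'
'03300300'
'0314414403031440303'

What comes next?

0314403300300033003000314403144033003000314403144

φ(0314414403031440303) expands symbol-by-symbol to 03 144 03 300 300 03 300 300 03 144 03 144 03 300 300 03 144 03 144; joining the 19 pieces gives the next term.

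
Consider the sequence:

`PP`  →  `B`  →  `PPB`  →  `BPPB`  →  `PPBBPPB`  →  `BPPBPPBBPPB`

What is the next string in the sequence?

This is a Fibonacci-style word recurrence s(k) = s(k−2)·s(k−1): e.g. PP·B = PPB.
Continuing: PPBBPPB · BPPBPPBBPPB gives term 7.

PPBBPPBBPPBPPBBPPB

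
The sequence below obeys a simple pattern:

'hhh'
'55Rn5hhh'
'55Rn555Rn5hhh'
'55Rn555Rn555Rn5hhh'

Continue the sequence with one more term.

The strings grow by a fixed prefix 55Rn5 each time.
So the next term is 55Rn5·55Rn555Rn555Rn5hhh.

55Rn555Rn555Rn555Rn5hhh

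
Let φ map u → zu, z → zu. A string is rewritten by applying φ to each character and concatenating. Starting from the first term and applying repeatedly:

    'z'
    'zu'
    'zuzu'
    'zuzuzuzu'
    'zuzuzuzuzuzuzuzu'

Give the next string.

Applying the rule to each of the 16 symbols of zuzuzuzuzuzuzuzu gives the pieces zu zu zu zu zu zu zu zu zu zu zu zu zu zu zu zu, which concatenate to the answer.

zuzuzuzuzuzuzuzuzuzuzuzuzuzuzuzu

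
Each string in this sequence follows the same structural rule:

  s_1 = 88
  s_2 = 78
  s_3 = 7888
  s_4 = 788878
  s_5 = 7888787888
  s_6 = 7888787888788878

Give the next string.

78887878887888787888787888

Each term (from the third on) is the previous term followed by the one before it: term 3 = 78·88 = 7888.
So term 7 is 7888787888788878·7888787888.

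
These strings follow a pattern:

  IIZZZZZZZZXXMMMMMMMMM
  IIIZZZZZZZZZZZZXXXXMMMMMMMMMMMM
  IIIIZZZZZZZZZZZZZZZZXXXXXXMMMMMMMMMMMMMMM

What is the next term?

IIIIIZZZZZZZZZZZZZZZZZZZZXXXXXXXXMMMMMMMMMMMMMMMMMM

Reading off run lengths: I runs 2, 3, 4; Z runs 8, 12, 16; X runs 2, 4, 6; M runs 9, 12, 15 — each is linear in n, where the shown terms are n = 2, 3, 4.
At n = 5 the blocks have lengths 5, 20, 8, 18.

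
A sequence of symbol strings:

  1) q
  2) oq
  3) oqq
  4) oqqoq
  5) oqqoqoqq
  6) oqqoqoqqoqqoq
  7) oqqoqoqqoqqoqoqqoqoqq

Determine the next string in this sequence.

oqqoqoqqoqqoqoqqoqoqqoqqoqoqqoqqoq

Each term (from the third on) is the previous term followed by the one before it: term 3 = oq·q = oqq.
Continuing: oqqoqoqqoqqoqoqqoqoqq · oqqoqoqqoqqoq gives term 8.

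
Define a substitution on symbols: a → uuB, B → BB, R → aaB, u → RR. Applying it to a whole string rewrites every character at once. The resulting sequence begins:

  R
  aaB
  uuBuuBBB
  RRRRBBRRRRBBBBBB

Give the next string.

aaBaaBaaBaaBBBBBaaBaaBaaBaaBBBBBBBBBBBBB

φ(RRRRBBRRRRBBBBBB) expands symbol-by-symbol to aaB aaB aaB aaB BB BB aaB aaB aaB aaB BB BB BB BB BB BB; joining the 16 pieces gives the next term.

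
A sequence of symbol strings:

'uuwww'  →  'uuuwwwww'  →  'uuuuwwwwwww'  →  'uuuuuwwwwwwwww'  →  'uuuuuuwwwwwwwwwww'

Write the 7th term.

Each string has the form u^{n+1} w^{2n+1} (n = 1, 2, …).
Setting n = 7 gives 8, 15 characters in each block.

uuuuuuuuwwwwwwwwwwwwwww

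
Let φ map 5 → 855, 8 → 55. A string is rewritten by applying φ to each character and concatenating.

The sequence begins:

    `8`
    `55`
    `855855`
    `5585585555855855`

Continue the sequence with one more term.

φ(5585585555855855) expands symbol-by-symbol to 855 855 55 855 855 55 855 855 855 855 55 855 855 55 855 855; joining the 16 pieces gives the next term.

85585555855855558558558558555585585555855855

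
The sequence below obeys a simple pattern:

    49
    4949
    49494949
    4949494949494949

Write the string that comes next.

s(k+1) = s(k)·s(k) — each term doubles the last.
Doubling 4949494949494949:

49494949494949494949494949494949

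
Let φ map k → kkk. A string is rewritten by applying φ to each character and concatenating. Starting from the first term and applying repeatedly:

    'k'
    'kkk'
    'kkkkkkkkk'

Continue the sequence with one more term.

kkkkkkkkkkkkkkkkkkkkkkkkkkk

Expanding kkkkkkkkk: k→kkk, k→kkk, k→kkk, k→kkk, k→kkk, k→kkk, k→kkk, k→kkk, k→kkk. Concatenated: kkk kkk kkk kkk kkk kkk kkk kkk kkk.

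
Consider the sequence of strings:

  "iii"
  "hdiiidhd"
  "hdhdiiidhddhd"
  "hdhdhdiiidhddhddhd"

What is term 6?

Each term wraps the previous one in hd on the left and dhd on the right.
From hdhdhdiiidhddhddhd, 2 further steps: hdhdhdiiidhddhddhd → hdhdhdhdiiidhddhddhddhd → (answer).

hdhdhdhdhdiiidhddhddhddhddhd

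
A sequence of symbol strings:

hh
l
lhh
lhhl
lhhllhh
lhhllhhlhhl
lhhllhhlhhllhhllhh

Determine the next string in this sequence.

lhhllhhlhhllhhllhhlhhllhhlhhl

From term 3 onward, concatenate the last term with the second-to-last: l·hh = lhh, lhh·l = lhhl, …
The next term joins lhhllhhlhhllhhllhh and lhhllhhlhhl.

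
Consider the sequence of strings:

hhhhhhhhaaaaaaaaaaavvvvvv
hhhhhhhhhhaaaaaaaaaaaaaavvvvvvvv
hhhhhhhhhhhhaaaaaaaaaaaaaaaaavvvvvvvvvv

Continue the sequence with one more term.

Reading off run lengths: h runs 8, 10, 12; a runs 11, 14, 17; v runs 6, 8, 10 — each is linear in n, where the shown terms are n = 3, 4, 5.
Setting n = 6 gives 14, 20, 12 characters in each block.

hhhhhhhhhhhhhhaaaaaaaaaaaaaaaaaaaavvvvvvvvvvvv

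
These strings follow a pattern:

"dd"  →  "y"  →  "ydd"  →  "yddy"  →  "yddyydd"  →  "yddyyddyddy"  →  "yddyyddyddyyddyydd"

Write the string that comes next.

From term 3 onward, concatenate the last term with the second-to-last: y·dd = ydd, ydd·y = yddy, …
The next term joins yddyyddyddyyddyydd and yddyyddyddy.

yddyyddyddyyddyyddyddyyddyddy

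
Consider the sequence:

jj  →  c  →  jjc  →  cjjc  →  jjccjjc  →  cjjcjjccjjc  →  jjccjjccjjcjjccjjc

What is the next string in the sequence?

Each term (from the third on) is the two preceding terms concatenated in order: term 3 = jj·c = jjc.
The next term joins cjjcjjccjjc and jjccjjccjjcjjccjjc.

cjjcjjccjjcjjccjjccjjcjjccjjc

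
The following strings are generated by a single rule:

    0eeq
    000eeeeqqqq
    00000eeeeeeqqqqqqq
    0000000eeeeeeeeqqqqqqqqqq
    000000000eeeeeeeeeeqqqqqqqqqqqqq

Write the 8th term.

The n-th term is 2n-1 0's then 2n e's then 3n-2 q's (n = 1, 2, …).
For term 8, n = 8, so the run lengths are 15, 16, 22.

000000000000000eeeeeeeeeeeeeeeeqqqqqqqqqqqqqqqqqqqqqq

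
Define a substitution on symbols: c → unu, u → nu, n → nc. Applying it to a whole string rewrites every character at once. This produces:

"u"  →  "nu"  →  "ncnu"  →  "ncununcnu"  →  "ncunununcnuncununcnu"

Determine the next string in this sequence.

Rewriting the 20 symbols of ncunununcnuncununcnu one by one yields nc unu nu nc nu nc nu nc unu nc nu nc unu nu nc nu nc unu nc nu; concatenated:

ncunununcnuncnuncununcnuncunununcnuncununcnu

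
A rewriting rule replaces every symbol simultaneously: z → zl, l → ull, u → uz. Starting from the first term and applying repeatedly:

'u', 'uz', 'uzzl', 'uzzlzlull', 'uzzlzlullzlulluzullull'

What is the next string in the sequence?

Rewriting the 22 symbols of uzzlzlullzlulluzullull one by one yields uz zl zl ull zl ull uz ull ull zl ull uz ull ull uz zl uz ull ull uz ull ull; concatenated:

uzzlzlullzlulluzullullzlulluzullulluzzluzullulluzullull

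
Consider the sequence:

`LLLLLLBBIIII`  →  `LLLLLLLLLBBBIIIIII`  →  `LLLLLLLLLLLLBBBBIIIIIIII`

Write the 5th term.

Each string has the form L^{3n+3} B^{n+1} I^{2n+2} (n = 1, 2, …).
Setting n = 5 gives 18, 6, 12 characters in each block.

LLLLLLLLLLLLLLLLLLBBBBBBIIIIIIIIIIII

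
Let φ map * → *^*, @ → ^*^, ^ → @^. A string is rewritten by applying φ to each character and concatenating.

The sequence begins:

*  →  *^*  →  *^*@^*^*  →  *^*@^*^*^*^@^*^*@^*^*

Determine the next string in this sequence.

Replace each of the 21 characters of *^*@^*^*^*^@^*^*@^*^* in place — *^* @^ *^* ^*^ @^ *^* @^ *^* @^ *^* @^ ^*^ @^ *^* @^ *^* ^*^ @^ *^* @^ *^* — and concatenate.

*^*@^*^*^*^@^*^*@^*^*@^*^*@^^*^@^*^*@^*^*^*^@^*^*@^*^*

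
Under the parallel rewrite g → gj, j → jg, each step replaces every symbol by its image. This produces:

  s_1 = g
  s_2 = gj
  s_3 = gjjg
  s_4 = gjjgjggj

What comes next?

gjjgjggjjggjgjjg

Apply φ to gjjgjggj symbol by symbol: g→gj, j→jg, j→jg, g→gj, j→jg, g→gj, g→gj, j→jg; joined: gj jg jg gj jg gj gj jg.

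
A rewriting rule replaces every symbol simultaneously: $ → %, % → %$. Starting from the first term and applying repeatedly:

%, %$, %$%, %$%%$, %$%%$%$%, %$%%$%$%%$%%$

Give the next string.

Applying the rule to each of the 13 symbols of %$%%$%$%%$%%$ gives the pieces %$ % %$ %$ % %$ % %$ %$ % %$ %$ %, which concatenate to the answer.

%$%%$%$%%$%%$%$%%$%$%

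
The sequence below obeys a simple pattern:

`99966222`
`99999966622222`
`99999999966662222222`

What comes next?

Reading off run lengths: 9 runs 3, 6, 9; 6 runs 2, 3, 4; 2 runs 3, 5, 7 — each is linear in n (n = 1, 2, …).
For the next term, n = 4, so the run lengths are 12, 5, 9.

99999999999966666222222222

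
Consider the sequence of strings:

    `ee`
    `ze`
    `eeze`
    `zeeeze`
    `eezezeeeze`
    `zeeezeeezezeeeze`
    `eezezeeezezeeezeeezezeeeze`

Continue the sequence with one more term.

Each term (from the third on) is the two preceding terms concatenated in order: term 3 = ee·ze = eeze.
So term 8 is zeeezeeezezeeeze·eezezeeezezeeezeeezezeeeze.

zeeezeeezezeeezeeezezeeezezeeezeeezezeeeze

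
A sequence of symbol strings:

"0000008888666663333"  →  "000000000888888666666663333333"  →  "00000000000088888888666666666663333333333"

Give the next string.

Term n consists of 3n 0's, followed by 2n 8's, followed by 3n-1 6's, followed by 3n-2 3's, where the shown terms are n = 2, 3, 4.
At n = 5 the blocks have lengths 15, 10, 14, 13.

0000000000000008888888888666666666666663333333333333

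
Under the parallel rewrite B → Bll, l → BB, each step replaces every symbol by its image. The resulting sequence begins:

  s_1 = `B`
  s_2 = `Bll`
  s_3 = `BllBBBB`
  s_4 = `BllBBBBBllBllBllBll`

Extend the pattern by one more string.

Rewriting the 19 symbols of BllBBBBBllBllBllBll one by one yields Bll BB BB Bll Bll Bll Bll Bll BB BB Bll BB BB Bll BB BB Bll BB BB; concatenated:

BllBBBBBllBllBllBllBllBBBBBllBBBBBllBBBBBllBBBB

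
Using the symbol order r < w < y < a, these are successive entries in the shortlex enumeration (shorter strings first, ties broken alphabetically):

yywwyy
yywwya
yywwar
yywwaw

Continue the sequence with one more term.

yywway

Find the rightmost character of yywwaw below a, bump it to the next letter, and reset everything to its right to r.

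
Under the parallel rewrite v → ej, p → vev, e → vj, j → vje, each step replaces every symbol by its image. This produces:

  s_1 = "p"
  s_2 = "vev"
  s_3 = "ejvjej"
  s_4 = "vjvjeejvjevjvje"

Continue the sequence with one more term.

Applying the rule to each of the 15 symbols of vjvjeejvjevjvje gives the pieces ej vje ej vje vj vj vje ej vje vj ej vje ej vje vj, which concatenate to the answer.

ejvjeejvjevjvjvjeejvjevjejvjeejvjevj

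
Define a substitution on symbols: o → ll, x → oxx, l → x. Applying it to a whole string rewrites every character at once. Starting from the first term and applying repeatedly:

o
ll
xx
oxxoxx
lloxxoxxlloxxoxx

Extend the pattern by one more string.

xxlloxxoxxlloxxoxxxxlloxxoxxlloxxoxx

Applying the rule to each of the 16 symbols of lloxxoxxlloxxoxx gives the pieces x x ll oxx oxx ll oxx oxx x x ll oxx oxx ll oxx oxx, which concatenate to the answer.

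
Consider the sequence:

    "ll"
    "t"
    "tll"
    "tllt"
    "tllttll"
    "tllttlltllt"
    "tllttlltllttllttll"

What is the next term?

tllttlltllttllttlltllttlltllt

This is a Fibonacci-style word recurrence s(k) = s(k−1)·s(k−2): e.g. t·ll = tll.
The next term joins tllttlltllttllttll and tllttlltllt.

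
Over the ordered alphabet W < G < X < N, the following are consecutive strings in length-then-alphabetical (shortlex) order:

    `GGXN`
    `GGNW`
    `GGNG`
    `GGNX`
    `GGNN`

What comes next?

GXWW

Find the rightmost character of GGNN below N, bump it to the next letter, and reset everything to its right to W.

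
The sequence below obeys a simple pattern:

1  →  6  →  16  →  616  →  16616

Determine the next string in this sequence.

From term 3 onward, concatenate the second-to-last term with the last: 1·6 = 16, 6·16 = 616, …
Continuing: 616 · 16616 gives term 6.

61616616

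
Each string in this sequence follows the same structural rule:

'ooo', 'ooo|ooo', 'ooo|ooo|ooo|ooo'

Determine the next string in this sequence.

Every step duplicates the string with '|' between the halves.
So the next term is two copies of ooo|ooo|ooo|ooo with '|' between the halves.

ooo|ooo|ooo|ooo|ooo|ooo|ooo|ooo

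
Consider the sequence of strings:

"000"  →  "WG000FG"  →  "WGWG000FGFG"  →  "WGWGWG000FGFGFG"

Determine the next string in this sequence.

s(k+1) = WG·s(k)·FG, so each term gains WG as a prefix and FG as a suffix.
Applying this once more to WGWGWG000FGFGFG:

WGWGWGWG000FGFGFGFG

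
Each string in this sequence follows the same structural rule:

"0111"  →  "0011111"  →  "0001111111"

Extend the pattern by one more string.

0000111111111

The n-th term is n 0's then 2n+1 1's (n = 1, 2, …).
For the next term, n = 4, so the run lengths are 4, 9.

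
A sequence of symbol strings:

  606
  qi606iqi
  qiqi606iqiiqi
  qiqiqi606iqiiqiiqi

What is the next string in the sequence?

qiqiqiqi606iqiiqiiqiiqi

Every step adds qi to the front and iqi to the end of the previous string.
So the next term is qi·qiqiqi606iqiiqiiqi·iqi.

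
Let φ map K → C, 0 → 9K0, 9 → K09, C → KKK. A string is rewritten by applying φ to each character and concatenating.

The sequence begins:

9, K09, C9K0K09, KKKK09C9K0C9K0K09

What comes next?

Rewriting the 17 symbols of KKKK09C9K0C9K0K09 one by one yields C C C C 9K0 K09 KKK K09 C 9K0 KKK K09 C 9K0 C 9K0 K09; concatenated:

CCCC9K0K09KKKK09C9K0KKKK09C9K0C9K0K09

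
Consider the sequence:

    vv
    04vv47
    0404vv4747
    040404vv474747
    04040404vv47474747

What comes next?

Every step adds 04 to the front and 47 to the end of the previous string.
Applying this once more to 04040404vv47474747:

0404040404vv4747474747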